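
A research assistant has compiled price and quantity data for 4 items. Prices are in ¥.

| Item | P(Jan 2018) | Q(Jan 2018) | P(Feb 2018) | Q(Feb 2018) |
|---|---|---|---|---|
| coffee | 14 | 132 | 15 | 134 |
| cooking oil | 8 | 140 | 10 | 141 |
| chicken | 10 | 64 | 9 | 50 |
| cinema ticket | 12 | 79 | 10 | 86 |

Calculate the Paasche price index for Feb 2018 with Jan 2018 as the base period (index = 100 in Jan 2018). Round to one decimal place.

104.3

Paasche price index uses current-period quantities as weights.
ΣP(Feb 2018)·Q(Feb 2018) = 15×134 + 10×141 + 9×50 + 10×86 = 2010 + 1410 + 450 + 860 = 4730
ΣP(Jan 2018)·Q(Feb 2018) = 14×134 + 8×141 + 10×50 + 12×86 = 1876 + 1128 + 500 + 1032 = 4536
Index = 4730 / 4536 × 100 = 104.2769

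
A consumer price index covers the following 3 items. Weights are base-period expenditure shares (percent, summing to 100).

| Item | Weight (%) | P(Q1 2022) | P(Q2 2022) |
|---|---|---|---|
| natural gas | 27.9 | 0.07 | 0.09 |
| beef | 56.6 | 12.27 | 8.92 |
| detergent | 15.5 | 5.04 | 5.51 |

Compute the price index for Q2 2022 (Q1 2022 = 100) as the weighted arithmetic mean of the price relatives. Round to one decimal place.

94.0

natural gas: 27.9 × (0.09/0.07) = 27.9 × 1.285714 = 35.8714
beef: 56.6 × (8.92/12.27) = 56.6 × 0.726976 = 41.1469
detergent: 15.5 × (5.51/5.04) = 15.5 × 1.093254 = 16.9454
Index = Σ wᵢ·(p₁ᵢ/p₀ᵢ) = 35.8714 + 41.1469 + 16.9454 = 93.9637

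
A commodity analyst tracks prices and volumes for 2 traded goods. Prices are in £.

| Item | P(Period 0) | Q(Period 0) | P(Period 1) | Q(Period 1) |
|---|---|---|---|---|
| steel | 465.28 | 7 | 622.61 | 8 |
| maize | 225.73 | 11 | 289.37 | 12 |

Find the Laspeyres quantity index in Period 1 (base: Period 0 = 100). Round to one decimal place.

112.0

Laspeyres quantity index uses base-period prices as weights.
ΣP(Period 0)·Q(Period 1) = 465.28×8 + 225.73×12 = 3722.24 + 2708.76 = 6431
ΣP(Period 0)·Q(Period 0) = 465.28×7 + 225.73×11 = 3256.96 + 2483.03 = 5739.99
Index = 6431 / 5739.99 × 100 = 112.0385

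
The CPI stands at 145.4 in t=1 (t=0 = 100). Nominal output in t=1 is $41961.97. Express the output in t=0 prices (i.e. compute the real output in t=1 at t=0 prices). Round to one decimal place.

Real = Nominal ÷ (Index/100) = 41961.97 ÷ (145.4/100)
     = 41961.97 ÷ 1.454 = 28859.6768

28859.7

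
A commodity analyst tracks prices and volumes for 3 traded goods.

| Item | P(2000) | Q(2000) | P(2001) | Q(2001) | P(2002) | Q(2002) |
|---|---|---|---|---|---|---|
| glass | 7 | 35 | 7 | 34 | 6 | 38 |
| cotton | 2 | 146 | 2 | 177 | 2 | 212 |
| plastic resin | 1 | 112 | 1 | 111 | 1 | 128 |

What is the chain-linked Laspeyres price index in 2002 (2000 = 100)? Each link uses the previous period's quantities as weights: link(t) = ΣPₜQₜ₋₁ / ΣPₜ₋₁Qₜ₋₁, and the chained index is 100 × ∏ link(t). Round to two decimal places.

Link 2000→2001:
ΣP(2001)Q(2000) = 7×35 + 2×146 + 1×112 = 245 + 292 + 112 = 649
ΣP(2000)Q(2000) = 7×35 + 2×146 + 1×112 = 245 + 292 + 112 = 649
link = 649/649 = 1.000000
Link 2001→2002:
ΣP(2002)Q(2001) = 6×34 + 2×177 + 1×111 = 204 + 354 + 111 = 669
ΣP(2001)Q(2001) = 7×34 + 2×177 + 1×111 = 238 + 354 + 111 = 703
link = 669/703 = 0.951636
Chained index = 100 × 1.000000 × 0.951636 = 95.1636

95.16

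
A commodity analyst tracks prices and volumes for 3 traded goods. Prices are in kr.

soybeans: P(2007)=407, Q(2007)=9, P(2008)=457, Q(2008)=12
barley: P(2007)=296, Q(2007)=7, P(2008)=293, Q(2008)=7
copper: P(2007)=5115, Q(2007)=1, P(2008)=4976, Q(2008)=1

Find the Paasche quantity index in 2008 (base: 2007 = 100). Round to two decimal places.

112.31

Paasche quantity index uses current-period prices as weights.
ΣP(2008)·Q(2008) = 457×12 + 293×7 + 4976×1 = 5484 + 2051 + 4976 = 12511
ΣP(2008)·Q(2007) = 457×9 + 293×7 + 4976×1 = 4113 + 2051 + 4976 = 11140
Index = 12511 / 11140 × 100 = 112.3070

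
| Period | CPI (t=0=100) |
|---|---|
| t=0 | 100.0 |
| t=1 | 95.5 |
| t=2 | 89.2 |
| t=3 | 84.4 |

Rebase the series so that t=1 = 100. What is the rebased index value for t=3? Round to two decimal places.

Rebased(t=3) = 84.4 / 95.5 × 100 = 88.3770

88.38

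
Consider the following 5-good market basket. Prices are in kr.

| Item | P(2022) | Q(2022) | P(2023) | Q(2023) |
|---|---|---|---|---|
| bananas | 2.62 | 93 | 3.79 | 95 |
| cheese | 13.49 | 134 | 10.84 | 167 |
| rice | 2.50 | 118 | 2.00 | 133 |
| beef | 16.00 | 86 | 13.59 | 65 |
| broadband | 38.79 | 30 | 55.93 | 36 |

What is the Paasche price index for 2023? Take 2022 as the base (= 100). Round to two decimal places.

Paasche price index uses current-period quantities as weights.
ΣP(2023)·Q(2023) = 3.79×95 + 10.84×167 + 2.00×133 + 13.59×65 + 55.93×36 = 360.05 + 1810.28 + 266 + 883.35 + 2013.48 = 5333.16
ΣP(2022)·Q(2023) = 2.62×95 + 13.49×167 + 2.50×133 + 16.00×65 + 38.79×36 = 248.9 + 2252.83 + 332.5 + 1040 + 1396.44 = 5270.67
Index = 5333.16 / 5270.67 × 100 = 101.1856

101.19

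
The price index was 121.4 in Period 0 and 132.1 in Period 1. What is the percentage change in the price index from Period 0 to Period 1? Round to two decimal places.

Change = (132.1 − 121.4) / 121.4 × 100
       = 10.7 / 121.4 × 100 = 8.8138%

8.81%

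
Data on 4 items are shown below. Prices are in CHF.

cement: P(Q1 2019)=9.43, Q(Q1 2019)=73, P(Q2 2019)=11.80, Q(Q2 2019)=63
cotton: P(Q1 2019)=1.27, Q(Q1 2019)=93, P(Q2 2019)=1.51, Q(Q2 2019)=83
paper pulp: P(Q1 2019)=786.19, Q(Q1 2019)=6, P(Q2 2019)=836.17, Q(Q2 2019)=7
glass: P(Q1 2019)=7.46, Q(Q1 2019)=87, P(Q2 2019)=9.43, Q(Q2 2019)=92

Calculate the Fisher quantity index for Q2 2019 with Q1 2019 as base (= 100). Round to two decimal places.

Laspeyres component (base-period weights):
ΣP(Q1 2019)Q(Q2 2019) = 9.43×63 + 1.27×83 + 786.19×7 + 7.46×92 = 594.09 + 105.41 + 5503.33 + 686.32 = 6889.15
ΣP(Q1 2019)Q(Q1 2019) = 9.43×73 + 1.27×93 + 786.19×6 + 7.46×87 = 688.39 + 118.11 + 4717.14 + 649.02 = 6172.66
L = 6889.15 / 6172.66 × 100 = 111.6075
Paasche component (current-period weights):
ΣP(Q2 2019)Q(Q2 2019) = 11.80×63 + 1.51×83 + 836.17×7 + 9.43×92 = 743.4 + 125.33 + 5853.19 + 867.56 = 7589.48
ΣP(Q2 2019)Q(Q1 2019) = 11.80×73 + 1.51×93 + 836.17×6 + 9.43×87 = 861.4 + 140.43 + 5017.02 + 820.41 = 6839.26
P = 7589.48 / 6839.26 × 100 = 110.9693
Fisher = √(L × P) = √(111.6075 × 110.9693) = 111.2879

111.29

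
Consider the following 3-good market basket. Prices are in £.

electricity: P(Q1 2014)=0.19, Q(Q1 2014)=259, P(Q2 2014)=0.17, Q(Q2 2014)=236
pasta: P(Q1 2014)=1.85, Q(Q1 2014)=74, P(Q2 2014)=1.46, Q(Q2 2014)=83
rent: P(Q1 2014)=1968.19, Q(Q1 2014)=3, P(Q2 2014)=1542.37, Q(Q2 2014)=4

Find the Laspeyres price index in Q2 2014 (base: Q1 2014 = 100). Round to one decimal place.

78.5

Laspeyres price index uses base-period quantities as weights.
ΣP(Q2 2014)·Q(Q1 2014) = 0.17×259 + 1.46×74 + 1542.37×3 = 44.03 + 108.04 + 4627.11 = 4779.18
ΣP(Q1 2014)·Q(Q1 2014) = 0.19×259 + 1.85×74 + 1968.19×3 = 49.21 + 136.9 + 5904.57 = 6090.68
Index = 4779.18 / 6090.68 × 100 = 78.4671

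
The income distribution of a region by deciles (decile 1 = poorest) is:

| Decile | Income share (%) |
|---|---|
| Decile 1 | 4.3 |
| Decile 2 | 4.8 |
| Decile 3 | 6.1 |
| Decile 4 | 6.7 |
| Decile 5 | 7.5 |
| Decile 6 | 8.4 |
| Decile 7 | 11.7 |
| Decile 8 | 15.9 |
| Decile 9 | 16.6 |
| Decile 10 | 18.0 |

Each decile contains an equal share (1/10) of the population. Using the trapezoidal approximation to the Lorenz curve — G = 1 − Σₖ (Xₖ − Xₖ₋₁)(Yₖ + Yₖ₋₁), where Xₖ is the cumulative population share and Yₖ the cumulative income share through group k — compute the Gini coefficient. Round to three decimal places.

Cumulative income shares Yₖ: 0.0430, 0.0910, 0.1520, 0.2190, 0.2940, 0.3780, 0.4950, 0.6540, 0.8200, 1.0000
Σ (Xₖ−Xₖ₋₁)(Yₖ+Yₖ₋₁) = (1/10)(0.0430+0.0000) + (1/10)(0.0910+0.0430) + (1/10)(0.1520+0.0910) + (1/10)(0.2190+0.1520) + (1/10)(0.2940+0.2190) + (1/10)(0.3780+0.2940) + (1/10)(0.4950+0.3780) + (1/10)(0.6540+0.4950) + (1/10)(0.8200+0.6540) + (1/10)(1.0000+0.8200)
  = 0.0043 + 0.0134 + 0.0243 + 0.0371 + 0.0513 + 0.0672 + 0.0873 + 0.1149 + 0.1474 + 0.1820 = 0.7292
G = 1 − 0.7292 = 0.2708

0.271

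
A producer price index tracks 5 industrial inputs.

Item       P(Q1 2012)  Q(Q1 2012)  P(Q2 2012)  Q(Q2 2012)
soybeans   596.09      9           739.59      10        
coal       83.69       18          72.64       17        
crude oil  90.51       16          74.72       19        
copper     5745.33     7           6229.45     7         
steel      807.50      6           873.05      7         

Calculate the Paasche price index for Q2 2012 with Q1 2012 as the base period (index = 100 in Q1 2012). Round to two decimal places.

Paasche price index uses current-period quantities as weights.
ΣP(Q2 2012)·Q(Q2 2012) = 739.59×10 + 72.64×17 + 74.72×19 + 6229.45×7 + 873.05×7 = 7395.9 + 1234.88 + 1419.68 + 43606.15 + 6111.35 = 59767.96
ΣP(Q1 2012)·Q(Q2 2012) = 596.09×10 + 83.69×17 + 90.51×19 + 5745.33×7 + 807.50×7 = 5960.9 + 1422.73 + 1719.69 + 40217.31 + 5652.5 = 54973.13
Index = 59767.96 / 54973.13 × 100 = 108.7221

108.72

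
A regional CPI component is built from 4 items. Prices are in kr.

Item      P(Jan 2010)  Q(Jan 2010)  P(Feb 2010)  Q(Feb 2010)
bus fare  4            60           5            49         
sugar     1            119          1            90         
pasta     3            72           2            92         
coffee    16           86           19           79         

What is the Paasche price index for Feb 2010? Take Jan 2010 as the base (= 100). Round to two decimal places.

110.62

Paasche price index uses current-period quantities as weights.
ΣP(Feb 2010)·Q(Feb 2010) = 5×49 + 1×90 + 2×92 + 19×79 = 245 + 90 + 184 + 1501 = 2020
ΣP(Jan 2010)·Q(Feb 2010) = 4×49 + 1×90 + 3×92 + 16×79 = 196 + 90 + 276 + 1264 = 1826
Index = 2020 / 1826 × 100 = 110.6243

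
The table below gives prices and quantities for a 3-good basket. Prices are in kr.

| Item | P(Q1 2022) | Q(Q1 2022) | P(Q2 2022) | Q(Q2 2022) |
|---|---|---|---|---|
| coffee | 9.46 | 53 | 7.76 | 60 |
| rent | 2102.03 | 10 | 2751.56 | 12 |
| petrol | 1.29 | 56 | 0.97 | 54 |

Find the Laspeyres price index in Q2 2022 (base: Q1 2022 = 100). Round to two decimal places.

129.58

Laspeyres price index uses base-period quantities as weights.
ΣP(Q2 2022)·Q(Q1 2022) = 7.76×53 + 2751.56×10 + 0.97×56 = 411.28 + 27515.6 + 54.32 = 27981.2
ΣP(Q1 2022)·Q(Q1 2022) = 9.46×53 + 2102.03×10 + 1.29×56 = 501.38 + 21020.3 + 72.24 = 21593.92
Index = 27981.2 / 21593.92 × 100 = 129.5791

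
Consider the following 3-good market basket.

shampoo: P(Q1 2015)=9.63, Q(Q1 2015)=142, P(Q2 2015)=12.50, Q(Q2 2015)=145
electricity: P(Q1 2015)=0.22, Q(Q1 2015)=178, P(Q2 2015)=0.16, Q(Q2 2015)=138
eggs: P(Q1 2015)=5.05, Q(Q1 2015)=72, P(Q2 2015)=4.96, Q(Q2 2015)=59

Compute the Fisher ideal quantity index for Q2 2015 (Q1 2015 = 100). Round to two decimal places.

97.94

Laspeyres component (base-period weights):
ΣP(Q1 2015)Q(Q2 2015) = 9.63×145 + 0.22×138 + 5.05×59 = 1396.35 + 30.36 + 297.95 = 1724.66
ΣP(Q1 2015)Q(Q1 2015) = 9.63×142 + 0.22×178 + 5.05×72 = 1367.46 + 39.16 + 363.6 = 1770.22
L = 1724.66 / 1770.22 × 100 = 97.4263
Paasche component (current-period weights):
ΣP(Q2 2015)Q(Q2 2015) = 12.50×145 + 0.16×138 + 4.96×59 = 1812.5 + 22.08 + 292.64 = 2127.22
ΣP(Q2 2015)Q(Q1 2015) = 12.50×142 + 0.16×178 + 4.96×72 = 1775 + 28.48 + 357.12 = 2160.6
P = 2127.22 / 2160.6 × 100 = 98.4551
Fisher = √(L × P) = √(97.4263 × 98.4551) = 97.9393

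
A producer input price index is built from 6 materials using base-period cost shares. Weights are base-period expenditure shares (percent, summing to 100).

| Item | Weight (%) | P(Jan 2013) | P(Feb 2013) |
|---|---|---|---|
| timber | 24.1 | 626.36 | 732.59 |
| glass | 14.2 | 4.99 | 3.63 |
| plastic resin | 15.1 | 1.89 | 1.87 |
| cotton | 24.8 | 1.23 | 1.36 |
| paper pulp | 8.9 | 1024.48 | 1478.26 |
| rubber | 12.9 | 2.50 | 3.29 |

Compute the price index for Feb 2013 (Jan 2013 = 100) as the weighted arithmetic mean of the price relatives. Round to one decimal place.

timber: 24.1 × (732.59/626.36) = 24.1 × 1.169599 = 28.1873
glass: 14.2 × (3.63/4.99) = 14.2 × 0.727455 = 10.3299
plastic resin: 15.1 × (1.87/1.89) = 15.1 × 0.989418 = 14.9402
cotton: 24.8 × (1.36/1.23) = 24.8 × 1.105691 = 27.4211
paper pulp: 8.9 × (1478.26/1024.48) = 8.9 × 1.442937 = 12.8421
rubber: 12.9 × (3.29/2.50) = 12.9 × 1.316000 = 16.9764
Index = Σ wᵢ·(p₁ᵢ/p₀ᵢ) = 28.1873 + 10.3299 + 14.9402 + 27.4211 + 12.8421 + 16.9764 = 110.6971

110.7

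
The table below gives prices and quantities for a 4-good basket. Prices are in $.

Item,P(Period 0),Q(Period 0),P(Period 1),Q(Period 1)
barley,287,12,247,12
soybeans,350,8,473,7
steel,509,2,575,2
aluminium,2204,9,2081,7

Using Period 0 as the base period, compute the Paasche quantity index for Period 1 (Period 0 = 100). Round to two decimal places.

Paasche quantity index uses current-period prices as weights.
ΣP(Period 1)·Q(Period 1) = 247×12 + 473×7 + 575×2 + 2081×7 = 2964 + 3311 + 1150 + 14567 = 21992
ΣP(Period 1)·Q(Period 0) = 247×12 + 473×8 + 575×2 + 2081×9 = 2964 + 3784 + 1150 + 18729 = 26627
Index = 21992 / 26627 × 100 = 82.5929

82.59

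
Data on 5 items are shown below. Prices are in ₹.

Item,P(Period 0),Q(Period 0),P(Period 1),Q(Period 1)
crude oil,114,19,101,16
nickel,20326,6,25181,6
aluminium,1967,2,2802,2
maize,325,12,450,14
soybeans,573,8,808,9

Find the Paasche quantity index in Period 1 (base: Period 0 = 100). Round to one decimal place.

100.8

Paasche quantity index uses current-period prices as weights.
ΣP(Period 1)·Q(Period 1) = 101×16 + 25181×6 + 2802×2 + 450×14 + 808×9 = 1616 + 151086 + 5604 + 6300 + 7272 = 171878
ΣP(Period 1)·Q(Period 0) = 101×19 + 25181×6 + 2802×2 + 450×12 + 808×8 = 1919 + 151086 + 5604 + 5400 + 6464 = 170473
Index = 171878 / 170473 × 100 = 100.8242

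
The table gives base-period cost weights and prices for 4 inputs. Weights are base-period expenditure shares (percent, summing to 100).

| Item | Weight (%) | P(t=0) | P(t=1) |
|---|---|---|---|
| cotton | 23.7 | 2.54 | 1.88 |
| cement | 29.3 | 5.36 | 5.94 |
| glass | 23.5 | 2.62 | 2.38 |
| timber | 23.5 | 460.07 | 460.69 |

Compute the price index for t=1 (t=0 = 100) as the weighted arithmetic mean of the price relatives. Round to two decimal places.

94.89

cotton: 23.7 × (1.88/2.54) = 23.7 × 0.740157 = 17.5417
cement: 29.3 × (5.94/5.36) = 29.3 × 1.108209 = 32.4705
glass: 23.5 × (2.38/2.62) = 23.5 × 0.908397 = 21.3473
timber: 23.5 × (460.69/460.07) = 23.5 × 1.001348 = 23.5317
Index = Σ wᵢ·(p₁ᵢ/p₀ᵢ) = 17.5417 + 32.4705 + 21.3473 + 23.5317 = 94.8913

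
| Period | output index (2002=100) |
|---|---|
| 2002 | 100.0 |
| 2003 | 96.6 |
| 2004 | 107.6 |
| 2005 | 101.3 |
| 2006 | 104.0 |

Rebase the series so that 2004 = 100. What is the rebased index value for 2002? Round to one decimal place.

Rebased(2002) = 100.0 / 107.6 × 100 = 92.9368

92.9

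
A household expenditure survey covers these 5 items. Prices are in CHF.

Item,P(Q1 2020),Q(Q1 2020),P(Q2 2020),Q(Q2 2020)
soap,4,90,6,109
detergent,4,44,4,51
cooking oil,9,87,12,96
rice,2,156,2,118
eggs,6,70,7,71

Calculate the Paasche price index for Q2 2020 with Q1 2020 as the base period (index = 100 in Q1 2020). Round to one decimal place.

Paasche price index uses current-period quantities as weights.
ΣP(Q2 2020)·Q(Q2 2020) = 6×109 + 4×51 + 12×96 + 2×118 + 7×71 = 654 + 204 + 1152 + 236 + 497 = 2743
ΣP(Q1 2020)·Q(Q2 2020) = 4×109 + 4×51 + 9×96 + 2×118 + 6×71 = 436 + 204 + 864 + 236 + 426 = 2166
Index = 2743 / 2166 × 100 = 126.6390

126.6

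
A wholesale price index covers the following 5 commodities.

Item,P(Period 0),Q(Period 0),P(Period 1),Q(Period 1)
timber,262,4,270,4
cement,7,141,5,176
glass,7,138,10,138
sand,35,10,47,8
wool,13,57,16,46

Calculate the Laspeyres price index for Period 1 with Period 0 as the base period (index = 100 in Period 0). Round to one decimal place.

Laspeyres price index uses base-period quantities as weights.
ΣP(Period 1)·Q(Period 0) = 270×4 + 5×141 + 10×138 + 47×10 + 16×57 = 1080 + 705 + 1380 + 470 + 912 = 4547
ΣP(Period 0)·Q(Period 0) = 262×4 + 7×141 + 7×138 + 35×10 + 13×57 = 1048 + 987 + 966 + 350 + 741 = 4092
Index = 4547 / 4092 × 100 = 111.1193

111.1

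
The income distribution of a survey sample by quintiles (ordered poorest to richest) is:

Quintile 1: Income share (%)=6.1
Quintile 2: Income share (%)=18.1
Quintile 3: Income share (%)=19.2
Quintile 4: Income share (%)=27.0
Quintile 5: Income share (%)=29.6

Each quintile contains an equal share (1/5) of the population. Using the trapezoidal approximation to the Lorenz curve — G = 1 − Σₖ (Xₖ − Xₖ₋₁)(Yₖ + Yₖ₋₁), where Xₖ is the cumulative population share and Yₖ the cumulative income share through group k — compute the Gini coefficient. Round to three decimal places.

Cumulative income shares Yₖ: 0.0610, 0.2420, 0.4340, 0.7040, 1.0000
Σ (Xₖ−Xₖ₋₁)(Yₖ+Yₖ₋₁) = (1/5)(0.0610+0.0000) + (1/5)(0.2420+0.0610) + (1/5)(0.4340+0.2420) + (1/5)(0.7040+0.4340) + (1/5)(1.0000+0.7040)
  = 0.0122 + 0.0606 + 0.1352 + 0.2276 + 0.3408 = 0.7764
G = 1 − 0.7764 = 0.2236

0.224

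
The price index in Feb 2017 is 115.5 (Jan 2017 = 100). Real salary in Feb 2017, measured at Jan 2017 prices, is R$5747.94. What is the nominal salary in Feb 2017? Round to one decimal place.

6638.9

Nominal = Real × (Index/100) = 5747.94 × (115.5/100)
        = 5747.94 × 1.155 = 6638.8707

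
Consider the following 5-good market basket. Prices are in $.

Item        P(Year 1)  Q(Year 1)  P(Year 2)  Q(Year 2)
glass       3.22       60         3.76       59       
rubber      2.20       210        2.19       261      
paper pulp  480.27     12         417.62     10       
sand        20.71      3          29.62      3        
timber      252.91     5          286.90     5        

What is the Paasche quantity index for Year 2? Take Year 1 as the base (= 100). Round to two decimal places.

Paasche quantity index uses current-period prices as weights.
ΣP(Year 2)·Q(Year 2) = 3.76×59 + 2.19×261 + 417.62×10 + 29.62×3 + 286.90×5 = 221.84 + 571.59 + 4176.2 + 88.86 + 1434.5 = 6492.99
ΣP(Year 2)·Q(Year 1) = 3.76×60 + 2.19×210 + 417.62×12 + 29.62×3 + 286.90×5 = 225.6 + 459.9 + 5011.44 + 88.86 + 1434.5 = 7220.3
Index = 6492.99 / 7220.3 × 100 = 89.9269

89.93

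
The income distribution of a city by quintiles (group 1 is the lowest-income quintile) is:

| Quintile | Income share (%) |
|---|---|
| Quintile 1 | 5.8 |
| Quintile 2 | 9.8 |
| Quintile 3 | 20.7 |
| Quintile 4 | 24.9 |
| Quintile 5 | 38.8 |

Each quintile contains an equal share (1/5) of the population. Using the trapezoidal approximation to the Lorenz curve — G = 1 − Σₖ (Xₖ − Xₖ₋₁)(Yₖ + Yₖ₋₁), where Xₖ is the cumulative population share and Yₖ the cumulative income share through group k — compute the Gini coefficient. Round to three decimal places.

0.324

Cumulative income shares Yₖ: 0.0580, 0.1560, 0.3630, 0.6120, 1.0000
Σ (Xₖ−Xₖ₋₁)(Yₖ+Yₖ₋₁) = (1/5)(0.0580+0.0000) + (1/5)(0.1560+0.0580) + (1/5)(0.3630+0.1560) + (1/5)(0.6120+0.3630) + (1/5)(1.0000+0.6120)
  = 0.0116 + 0.0428 + 0.1038 + 0.1950 + 0.3224 = 0.6756
G = 1 − 0.6756 = 0.3244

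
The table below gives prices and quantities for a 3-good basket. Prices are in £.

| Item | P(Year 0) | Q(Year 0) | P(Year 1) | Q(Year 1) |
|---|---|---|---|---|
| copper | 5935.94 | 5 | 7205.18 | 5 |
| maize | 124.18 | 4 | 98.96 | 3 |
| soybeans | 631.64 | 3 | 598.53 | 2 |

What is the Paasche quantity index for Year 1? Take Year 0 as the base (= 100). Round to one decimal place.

Paasche quantity index uses current-period prices as weights.
ΣP(Year 1)·Q(Year 1) = 7205.18×5 + 98.96×3 + 598.53×2 = 36025.9 + 296.88 + 1197.06 = 37519.84
ΣP(Year 1)·Q(Year 0) = 7205.18×5 + 98.96×4 + 598.53×3 = 36025.9 + 395.84 + 1795.59 = 38217.33
Index = 37519.84 / 38217.33 × 100 = 98.1749

98.2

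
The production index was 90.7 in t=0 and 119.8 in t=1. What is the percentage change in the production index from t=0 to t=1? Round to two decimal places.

Change = (119.8 − 90.7) / 90.7 × 100
       = 29.1 / 90.7 × 100 = 32.0838%

32.08%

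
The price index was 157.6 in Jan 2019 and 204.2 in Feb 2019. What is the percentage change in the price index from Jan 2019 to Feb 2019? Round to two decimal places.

29.57%

Change = (204.2 − 157.6) / 157.6 × 100
       = 46.6 / 157.6 × 100 = 29.5685%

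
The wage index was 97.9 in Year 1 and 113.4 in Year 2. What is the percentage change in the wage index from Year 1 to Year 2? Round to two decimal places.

Change = (113.4 − 97.9) / 97.9 × 100
       = 15.5 / 97.9 × 100 = 15.8325%

15.83%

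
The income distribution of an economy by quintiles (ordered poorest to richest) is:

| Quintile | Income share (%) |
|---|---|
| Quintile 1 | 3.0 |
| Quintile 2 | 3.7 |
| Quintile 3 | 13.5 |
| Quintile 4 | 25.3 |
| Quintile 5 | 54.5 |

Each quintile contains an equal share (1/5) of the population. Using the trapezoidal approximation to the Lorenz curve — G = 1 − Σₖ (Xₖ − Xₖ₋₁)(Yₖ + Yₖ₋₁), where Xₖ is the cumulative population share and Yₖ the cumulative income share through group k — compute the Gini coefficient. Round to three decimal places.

0.498

Cumulative income shares Yₖ: 0.0300, 0.0670, 0.2020, 0.4550, 1.0000
Σ (Xₖ−Xₖ₋₁)(Yₖ+Yₖ₋₁) = (1/5)(0.0300+0.0000) + (1/5)(0.0670+0.0300) + (1/5)(0.2020+0.0670) + (1/5)(0.4550+0.2020) + (1/5)(1.0000+0.4550)
  = 0.0060 + 0.0194 + 0.0538 + 0.1314 + 0.2910 = 0.5016
G = 1 − 0.5016 = 0.4984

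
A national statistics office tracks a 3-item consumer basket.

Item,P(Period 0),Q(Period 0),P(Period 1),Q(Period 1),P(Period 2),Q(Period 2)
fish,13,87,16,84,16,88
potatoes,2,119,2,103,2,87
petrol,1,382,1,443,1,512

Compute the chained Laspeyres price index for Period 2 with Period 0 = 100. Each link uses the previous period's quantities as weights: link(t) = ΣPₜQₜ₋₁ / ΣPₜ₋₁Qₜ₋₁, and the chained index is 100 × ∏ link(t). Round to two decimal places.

114.91

Link Period 0→Period 1:
ΣP(Period 1)Q(Period 0) = 16×87 + 2×119 + 1×382 = 1392 + 238 + 382 = 2012
ΣP(Period 0)Q(Period 0) = 13×87 + 2×119 + 1×382 = 1131 + 238 + 382 = 1751
link = 2012/1751 = 1.149058
Link Period 1→Period 2:
ΣP(Period 2)Q(Period 1) = 16×84 + 2×103 + 1×443 = 1344 + 206 + 443 = 1993
ΣP(Period 1)Q(Period 1) = 16×84 + 2×103 + 1×443 = 1344 + 206 + 443 = 1993
link = 1993/1993 = 1.000000
Chained index = 100 × 1.149058 × 1.000000 = 114.9058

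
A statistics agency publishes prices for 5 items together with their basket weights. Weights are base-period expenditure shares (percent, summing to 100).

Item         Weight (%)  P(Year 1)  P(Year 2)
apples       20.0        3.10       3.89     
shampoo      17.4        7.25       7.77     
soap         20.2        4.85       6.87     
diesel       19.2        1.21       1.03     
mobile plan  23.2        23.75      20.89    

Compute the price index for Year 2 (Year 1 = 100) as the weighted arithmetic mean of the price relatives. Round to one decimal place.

apples: 20.0 × (3.89/3.10) = 20.0 × 1.254839 = 25.0968
shampoo: 17.4 × (7.77/7.25) = 17.4 × 1.071724 = 18.6480
soap: 20.2 × (6.87/4.85) = 20.2 × 1.416495 = 28.6132
diesel: 19.2 × (1.03/1.21) = 19.2 × 0.851240 = 16.3438
mobile plan: 23.2 × (20.89/23.75) = 23.2 × 0.879579 = 20.4062
Index = Σ wᵢ·(p₁ᵢ/p₀ᵢ) = 25.0968 + 18.6480 + 28.6132 + 16.3438 + 20.4062 = 109.1080

109.1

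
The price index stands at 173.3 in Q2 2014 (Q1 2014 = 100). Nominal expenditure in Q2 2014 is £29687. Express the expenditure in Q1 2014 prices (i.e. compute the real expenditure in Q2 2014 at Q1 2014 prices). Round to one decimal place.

Real = Nominal ÷ (Index/100) = 29687 ÷ (173.3/100)
     = 29687 ÷ 1.733 = 17130.4097

17130.4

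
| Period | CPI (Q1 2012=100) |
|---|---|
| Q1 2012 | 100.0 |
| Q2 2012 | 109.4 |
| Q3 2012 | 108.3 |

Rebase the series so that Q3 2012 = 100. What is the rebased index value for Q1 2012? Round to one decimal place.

Rebased(Q1 2012) = 100.0 / 108.3 × 100 = 92.3361

92.3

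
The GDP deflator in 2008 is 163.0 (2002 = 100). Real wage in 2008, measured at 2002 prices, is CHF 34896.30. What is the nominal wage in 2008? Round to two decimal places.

56880.97

Nominal = Real × (Index/100) = 34896.30 × (163.0/100)
        = 34896.30 × 1.630 = 56880.9690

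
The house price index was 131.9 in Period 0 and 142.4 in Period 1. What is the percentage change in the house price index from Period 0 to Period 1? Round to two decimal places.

Change = (142.4 − 131.9) / 131.9 × 100
       = 10.5 / 131.9 × 100 = 7.9606%

7.96%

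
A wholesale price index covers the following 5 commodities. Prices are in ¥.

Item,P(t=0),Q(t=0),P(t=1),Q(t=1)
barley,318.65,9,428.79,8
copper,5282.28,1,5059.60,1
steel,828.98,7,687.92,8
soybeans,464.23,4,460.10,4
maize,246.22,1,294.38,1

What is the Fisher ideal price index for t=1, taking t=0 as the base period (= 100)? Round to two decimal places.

98.09

Laspeyres component (base-period weights):
ΣP(t=1)Q(t=0) = 428.79×9 + 5059.60×1 + 687.92×7 + 460.10×4 + 294.38×1 = 3859.11 + 5059.6 + 4815.44 + 1840.4 + 294.38 = 15868.93
ΣP(t=0)Q(t=0) = 318.65×9 + 5282.28×1 + 828.98×7 + 464.23×4 + 246.22×1 = 2867.85 + 5282.28 + 5802.86 + 1856.92 + 246.22 = 16056.13
L = 15868.93 / 16056.13 × 100 = 98.8341
Paasche component (current-period weights):
ΣP(t=1)Q(t=1) = 428.79×8 + 5059.60×1 + 687.92×8 + 460.10×4 + 294.38×1 = 3430.32 + 5059.6 + 5503.36 + 1840.4 + 294.38 = 16128.06
ΣP(t=0)Q(t=1) = 318.65×8 + 5282.28×1 + 828.98×8 + 464.23×4 + 246.22×1 = 2549.2 + 5282.28 + 6631.84 + 1856.92 + 246.22 = 16566.46
P = 16128.06 / 16566.46 × 100 = 97.3537
Fisher = √(L × P) = √(98.8341 × 97.3537) = 98.0911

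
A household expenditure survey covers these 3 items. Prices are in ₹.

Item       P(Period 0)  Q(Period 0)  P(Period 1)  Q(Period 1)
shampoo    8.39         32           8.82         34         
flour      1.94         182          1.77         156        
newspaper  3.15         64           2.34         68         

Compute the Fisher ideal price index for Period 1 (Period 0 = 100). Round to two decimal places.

91.63

Laspeyres component (base-period weights):
ΣP(Period 1)Q(Period 0) = 8.82×32 + 1.77×182 + 2.34×64 = 282.24 + 322.14 + 149.76 = 754.14
ΣP(Period 0)Q(Period 0) = 8.39×32 + 1.94×182 + 3.15×64 = 268.48 + 353.08 + 201.6 = 823.16
L = 754.14 / 823.16 × 100 = 91.6152
Paasche component (current-period weights):
ΣP(Period 1)Q(Period 1) = 8.82×34 + 1.77×156 + 2.34×68 = 299.88 + 276.12 + 159.12 = 735.12
ΣP(Period 0)Q(Period 1) = 8.39×34 + 1.94×156 + 3.15×68 = 285.26 + 302.64 + 214.2 = 802.1
P = 735.12 / 802.1 × 100 = 91.6494
Fisher = √(L × P) = √(91.6152 × 91.6494) = 91.6323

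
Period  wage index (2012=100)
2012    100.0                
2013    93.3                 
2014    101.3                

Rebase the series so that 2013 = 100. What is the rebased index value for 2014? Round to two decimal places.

Rebased(2014) = 101.3 / 93.3 × 100 = 108.5745

108.57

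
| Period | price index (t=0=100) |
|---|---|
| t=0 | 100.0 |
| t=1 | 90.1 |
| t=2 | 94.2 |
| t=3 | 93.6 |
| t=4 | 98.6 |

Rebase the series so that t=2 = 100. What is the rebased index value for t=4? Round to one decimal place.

104.7

Rebased(t=4) = 98.6 / 94.2 × 100 = 104.6709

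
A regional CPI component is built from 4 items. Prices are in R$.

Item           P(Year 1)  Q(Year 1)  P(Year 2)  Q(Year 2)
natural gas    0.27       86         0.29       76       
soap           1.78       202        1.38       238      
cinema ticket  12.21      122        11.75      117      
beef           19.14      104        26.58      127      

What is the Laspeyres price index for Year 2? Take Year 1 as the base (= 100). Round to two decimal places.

Laspeyres price index uses base-period quantities as weights.
ΣP(Year 2)·Q(Year 1) = 0.29×86 + 1.38×202 + 11.75×122 + 26.58×104 = 24.94 + 278.76 + 1433.5 + 2764.32 = 4501.52
ΣP(Year 1)·Q(Year 1) = 0.27×86 + 1.78×202 + 12.21×122 + 19.14×104 = 23.22 + 359.56 + 1489.62 + 1990.56 = 3862.96
Index = 4501.52 / 3862.96 × 100 = 116.5303

116.53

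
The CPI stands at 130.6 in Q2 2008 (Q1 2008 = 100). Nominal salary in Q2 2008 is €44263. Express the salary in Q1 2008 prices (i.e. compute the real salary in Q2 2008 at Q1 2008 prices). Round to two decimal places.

Real = Nominal ÷ (Index/100) = 44263 ÷ (130.6/100)
     = 44263 ÷ 1.306 = 33892.0368

33892.04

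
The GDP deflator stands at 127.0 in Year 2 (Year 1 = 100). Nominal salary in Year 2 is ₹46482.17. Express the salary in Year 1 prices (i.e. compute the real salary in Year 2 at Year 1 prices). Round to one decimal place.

36600.1

Real = Nominal ÷ (Index/100) = 46482.17 ÷ (127.0/100)
     = 46482.17 ÷ 1.270 = 36600.1339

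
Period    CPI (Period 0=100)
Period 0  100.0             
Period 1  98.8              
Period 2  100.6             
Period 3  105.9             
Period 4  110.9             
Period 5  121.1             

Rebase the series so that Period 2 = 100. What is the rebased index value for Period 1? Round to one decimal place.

Rebased(Period 1) = 98.8 / 100.6 × 100 = 98.2107

98.2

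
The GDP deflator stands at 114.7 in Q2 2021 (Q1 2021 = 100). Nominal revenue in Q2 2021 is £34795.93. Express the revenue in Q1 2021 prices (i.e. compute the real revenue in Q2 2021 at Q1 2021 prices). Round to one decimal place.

Real = Nominal ÷ (Index/100) = 34795.93 ÷ (114.7/100)
     = 34795.93 ÷ 1.147 = 30336.4690

30336.5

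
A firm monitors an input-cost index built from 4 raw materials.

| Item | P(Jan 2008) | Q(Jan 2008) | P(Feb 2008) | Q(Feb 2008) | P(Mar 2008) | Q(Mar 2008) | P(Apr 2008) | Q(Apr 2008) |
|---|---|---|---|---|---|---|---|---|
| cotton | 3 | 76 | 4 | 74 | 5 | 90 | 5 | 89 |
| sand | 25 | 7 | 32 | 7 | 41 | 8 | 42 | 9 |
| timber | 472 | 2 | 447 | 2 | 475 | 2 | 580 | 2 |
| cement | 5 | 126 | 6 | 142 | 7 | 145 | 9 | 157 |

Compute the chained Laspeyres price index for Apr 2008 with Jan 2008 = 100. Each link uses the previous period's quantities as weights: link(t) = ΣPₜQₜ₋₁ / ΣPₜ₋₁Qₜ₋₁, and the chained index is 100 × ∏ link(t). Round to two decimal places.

149.87

Link Jan 2008→Feb 2008:
ΣP(Feb 2008)Q(Jan 2008) = 4×76 + 32×7 + 447×2 + 6×126 = 304 + 224 + 894 + 756 = 2178
ΣP(Jan 2008)Q(Jan 2008) = 3×76 + 25×7 + 472×2 + 5×126 = 228 + 175 + 944 + 630 = 1977
link = 2178/1977 = 1.101669
Link Feb 2008→Mar 2008:
ΣP(Mar 2008)Q(Feb 2008) = 5×74 + 41×7 + 475×2 + 7×142 = 370 + 287 + 950 + 994 = 2601
ΣP(Feb 2008)Q(Feb 2008) = 4×74 + 32×7 + 447×2 + 6×142 = 296 + 224 + 894 + 852 = 2266
link = 2601/2266 = 1.147838
Link Mar 2008→Apr 2008:
ΣP(Apr 2008)Q(Mar 2008) = 5×90 + 42×8 + 580×2 + 9×145 = 450 + 336 + 1160 + 1305 = 3251
ΣP(Mar 2008)Q(Mar 2008) = 5×90 + 41×8 + 475×2 + 7×145 = 450 + 328 + 950 + 1015 = 2743
link = 3251/2743 = 1.185199
Chained index = 100 × 1.101669 × 1.147838 × 1.185199 = 149.8728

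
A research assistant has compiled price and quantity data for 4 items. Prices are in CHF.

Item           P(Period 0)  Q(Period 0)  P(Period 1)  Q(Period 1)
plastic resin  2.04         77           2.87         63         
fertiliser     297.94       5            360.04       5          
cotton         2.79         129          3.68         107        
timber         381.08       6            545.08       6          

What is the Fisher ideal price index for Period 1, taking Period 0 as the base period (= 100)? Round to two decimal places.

Laspeyres component (base-period weights):
ΣP(Period 1)Q(Period 0) = 2.87×77 + 360.04×5 + 3.68×129 + 545.08×6 = 220.99 + 1800.2 + 474.72 + 3270.48 = 5766.39
ΣP(Period 0)Q(Period 0) = 2.04×77 + 297.94×5 + 2.79×129 + 381.08×6 = 157.08 + 1489.7 + 359.91 + 2286.48 = 4293.17
L = 5766.39 / 4293.17 × 100 = 134.3154
Paasche component (current-period weights):
ΣP(Period 1)Q(Period 1) = 2.87×63 + 360.04×5 + 3.68×107 + 545.08×6 = 180.81 + 1800.2 + 393.76 + 3270.48 = 5645.25
ΣP(Period 0)Q(Period 1) = 2.04×63 + 297.94×5 + 2.79×107 + 381.08×6 = 128.52 + 1489.7 + 298.53 + 2286.48 = 4203.23
P = 5645.25 / 4203.23 × 100 = 134.3074
Fisher = √(L × P) = √(134.3154 × 134.3074) = 134.3114

134.31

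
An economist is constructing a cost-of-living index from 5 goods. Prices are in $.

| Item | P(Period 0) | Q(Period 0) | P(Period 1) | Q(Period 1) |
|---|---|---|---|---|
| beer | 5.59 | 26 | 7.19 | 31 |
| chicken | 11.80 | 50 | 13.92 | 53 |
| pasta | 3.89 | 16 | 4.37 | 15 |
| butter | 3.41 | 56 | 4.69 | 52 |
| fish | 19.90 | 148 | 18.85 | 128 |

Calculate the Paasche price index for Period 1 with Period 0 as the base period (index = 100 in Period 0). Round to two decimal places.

Paasche price index uses current-period quantities as weights.
ΣP(Period 1)·Q(Period 1) = 7.19×31 + 13.92×53 + 4.37×15 + 4.69×52 + 18.85×128 = 222.89 + 737.76 + 65.55 + 243.88 + 2412.8 = 3682.88
ΣP(Period 0)·Q(Period 1) = 5.59×31 + 11.80×53 + 3.89×15 + 3.41×52 + 19.90×128 = 173.29 + 625.4 + 58.35 + 177.32 + 2547.2 = 3581.56
Index = 3682.88 / 3581.56 × 100 = 102.8289

102.83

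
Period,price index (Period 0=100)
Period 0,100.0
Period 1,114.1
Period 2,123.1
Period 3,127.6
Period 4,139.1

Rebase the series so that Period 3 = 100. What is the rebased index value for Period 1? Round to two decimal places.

Rebased(Period 1) = 114.1 / 127.6 × 100 = 89.4201

89.42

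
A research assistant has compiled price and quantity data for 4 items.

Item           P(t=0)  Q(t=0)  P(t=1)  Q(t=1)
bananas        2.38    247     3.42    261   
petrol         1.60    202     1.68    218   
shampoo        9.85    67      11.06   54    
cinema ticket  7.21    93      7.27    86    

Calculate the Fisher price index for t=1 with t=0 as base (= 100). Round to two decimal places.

Laspeyres component (base-period weights):
ΣP(t=1)Q(t=0) = 3.42×247 + 1.68×202 + 11.06×67 + 7.27×93 = 844.74 + 339.36 + 741.02 + 676.11 = 2601.23
ΣP(t=0)Q(t=0) = 2.38×247 + 1.60×202 + 9.85×67 + 7.21×93 = 587.86 + 323.2 + 659.95 + 670.53 = 2241.54
L = 2601.23 / 2241.54 × 100 = 116.0466
Paasche component (current-period weights):
ΣP(t=1)Q(t=1) = 3.42×261 + 1.68×218 + 11.06×54 + 7.27×86 = 892.62 + 366.24 + 597.24 + 625.22 = 2481.32
ΣP(t=0)Q(t=1) = 2.38×261 + 1.60×218 + 9.85×54 + 7.21×86 = 621.18 + 348.8 + 531.9 + 620.06 = 2121.94
P = 2481.32 / 2121.94 × 100 = 116.9364
Fisher = √(L × P) = √(116.0466 × 116.9364) = 116.4906

116.49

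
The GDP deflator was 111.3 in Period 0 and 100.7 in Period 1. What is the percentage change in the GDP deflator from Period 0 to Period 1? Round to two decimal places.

Change = (100.7 − 111.3) / 111.3 × 100
       = -10.6 / 111.3 × 100 = -9.5238%

-9.52%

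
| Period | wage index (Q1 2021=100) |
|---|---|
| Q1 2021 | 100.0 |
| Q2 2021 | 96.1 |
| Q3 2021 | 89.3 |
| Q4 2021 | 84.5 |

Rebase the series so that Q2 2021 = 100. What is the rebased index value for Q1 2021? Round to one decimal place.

Rebased(Q1 2021) = 100.0 / 96.1 × 100 = 104.0583

104.1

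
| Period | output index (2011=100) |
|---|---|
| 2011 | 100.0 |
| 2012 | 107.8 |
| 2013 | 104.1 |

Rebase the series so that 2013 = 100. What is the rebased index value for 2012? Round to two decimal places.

Rebased(2012) = 107.8 / 104.1 × 100 = 103.5543

103.55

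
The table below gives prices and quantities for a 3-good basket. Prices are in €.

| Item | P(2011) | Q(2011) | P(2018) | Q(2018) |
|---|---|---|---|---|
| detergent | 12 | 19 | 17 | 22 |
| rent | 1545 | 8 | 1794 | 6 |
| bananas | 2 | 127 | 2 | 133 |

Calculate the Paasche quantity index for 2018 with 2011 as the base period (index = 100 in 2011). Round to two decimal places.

76.39

Paasche quantity index uses current-period prices as weights.
ΣP(2018)·Q(2018) = 17×22 + 1794×6 + 2×133 = 374 + 10764 + 266 = 11404
ΣP(2018)·Q(2011) = 17×19 + 1794×8 + 2×127 = 323 + 14352 + 254 = 14929
Index = 11404 / 14929 × 100 = 76.3882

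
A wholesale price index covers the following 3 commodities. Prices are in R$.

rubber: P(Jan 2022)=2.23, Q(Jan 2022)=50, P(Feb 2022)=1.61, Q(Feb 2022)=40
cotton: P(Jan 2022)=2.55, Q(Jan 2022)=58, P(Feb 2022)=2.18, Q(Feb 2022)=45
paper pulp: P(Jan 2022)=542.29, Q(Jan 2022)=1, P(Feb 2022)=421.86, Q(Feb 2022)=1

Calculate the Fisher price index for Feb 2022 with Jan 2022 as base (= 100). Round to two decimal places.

78.37

Laspeyres component (base-period weights):
ΣP(Feb 2022)Q(Jan 2022) = 1.61×50 + 2.18×58 + 421.86×1 = 80.5 + 126.44 + 421.86 = 628.8
ΣP(Jan 2022)Q(Jan 2022) = 2.23×50 + 2.55×58 + 542.29×1 = 111.5 + 147.9 + 542.29 = 801.69
L = 628.8 / 801.69 × 100 = 78.4343
Paasche component (current-period weights):
ΣP(Feb 2022)Q(Feb 2022) = 1.61×40 + 2.18×45 + 421.86×1 = 64.4 + 98.1 + 421.86 = 584.36
ΣP(Jan 2022)Q(Feb 2022) = 2.23×40 + 2.55×45 + 542.29×1 = 89.2 + 114.75 + 542.29 = 746.24
P = 584.36 / 746.24 × 100 = 78.3072
Fisher = √(L × P) = √(78.4343 × 78.3072) = 78.3708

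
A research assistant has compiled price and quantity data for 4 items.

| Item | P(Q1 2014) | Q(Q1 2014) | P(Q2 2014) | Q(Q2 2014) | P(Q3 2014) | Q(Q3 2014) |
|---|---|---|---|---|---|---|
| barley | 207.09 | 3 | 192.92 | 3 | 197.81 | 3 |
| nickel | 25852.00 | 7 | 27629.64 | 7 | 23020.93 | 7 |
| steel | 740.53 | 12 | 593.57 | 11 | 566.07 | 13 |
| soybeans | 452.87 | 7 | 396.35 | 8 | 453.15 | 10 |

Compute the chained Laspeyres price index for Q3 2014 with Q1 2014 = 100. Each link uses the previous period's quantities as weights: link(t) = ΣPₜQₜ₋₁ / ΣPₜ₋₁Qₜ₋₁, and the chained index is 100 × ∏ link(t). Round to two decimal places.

88.70

Link Q1 2014→Q2 2014:
ΣP(Q2 2014)Q(Q1 2014) = 192.92×3 + 27629.64×7 + 593.57×12 + 396.35×7 = 578.76 + 193407.48 + 7122.84 + 2774.45 = 203883.53
ΣP(Q1 2014)Q(Q1 2014) = 207.09×3 + 25852.00×7 + 740.53×12 + 452.87×7 = 621.27 + 180964 + 8886.36 + 3170.09 = 193641.72
link = 203883.53/193641.72 = 1.052891
Link Q2 2014→Q3 2014:
ΣP(Q3 2014)Q(Q2 2014) = 197.81×3 + 23020.93×7 + 566.07×11 + 453.15×8 = 593.43 + 161146.51 + 6226.77 + 3625.2 = 171591.91
ΣP(Q2 2014)Q(Q2 2014) = 192.92×3 + 27629.64×7 + 593.57×11 + 396.35×8 = 578.76 + 193407.48 + 6529.27 + 3170.8 = 203686.31
link = 171591.91/203686.31 = 0.842432
Chained index = 100 × 1.052891 × 0.842432 = 88.6989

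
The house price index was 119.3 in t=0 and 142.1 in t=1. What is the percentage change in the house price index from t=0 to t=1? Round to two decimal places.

Change = (142.1 − 119.3) / 119.3 × 100
       = 22.8 / 119.3 × 100 = 19.1115%

19.11%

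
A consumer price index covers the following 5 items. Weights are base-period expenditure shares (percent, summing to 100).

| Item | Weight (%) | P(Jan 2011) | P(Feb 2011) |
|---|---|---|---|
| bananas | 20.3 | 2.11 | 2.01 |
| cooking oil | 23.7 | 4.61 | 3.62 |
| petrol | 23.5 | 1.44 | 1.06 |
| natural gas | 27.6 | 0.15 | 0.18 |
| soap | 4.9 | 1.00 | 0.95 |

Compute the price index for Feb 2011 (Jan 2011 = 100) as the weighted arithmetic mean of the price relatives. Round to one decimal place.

bananas: 20.3 × (2.01/2.11) = 20.3 × 0.952607 = 19.3379
cooking oil: 23.7 × (3.62/4.61) = 23.7 × 0.785249 = 18.6104
petrol: 23.5 × (1.06/1.44) = 23.5 × 0.736111 = 17.2986
natural gas: 27.6 × (0.18/0.15) = 27.6 × 1.200000 = 33.1200
soap: 4.9 × (0.95/1.00) = 4.9 × 0.950000 = 4.6550
Index = Σ wᵢ·(p₁ᵢ/p₀ᵢ) = 19.3379 + 18.6104 + 17.2986 + 33.1200 + 4.6550 = 93.0219

93.0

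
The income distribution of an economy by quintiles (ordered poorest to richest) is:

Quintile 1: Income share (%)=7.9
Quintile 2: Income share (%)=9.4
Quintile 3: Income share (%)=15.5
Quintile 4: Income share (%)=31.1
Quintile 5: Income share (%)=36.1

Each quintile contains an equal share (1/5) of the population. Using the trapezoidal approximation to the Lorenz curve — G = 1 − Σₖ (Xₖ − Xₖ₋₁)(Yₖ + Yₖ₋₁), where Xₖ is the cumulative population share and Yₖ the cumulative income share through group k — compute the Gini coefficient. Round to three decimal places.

Cumulative income shares Yₖ: 0.0790, 0.1730, 0.3280, 0.6390, 1.0000
Σ (Xₖ−Xₖ₋₁)(Yₖ+Yₖ₋₁) = (1/5)(0.0790+0.0000) + (1/5)(0.1730+0.0790) + (1/5)(0.3280+0.1730) + (1/5)(0.6390+0.3280) + (1/5)(1.0000+0.6390)
  = 0.0158 + 0.0504 + 0.1002 + 0.1934 + 0.3278 = 0.6876
G = 1 − 0.6876 = 0.3124

0.312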